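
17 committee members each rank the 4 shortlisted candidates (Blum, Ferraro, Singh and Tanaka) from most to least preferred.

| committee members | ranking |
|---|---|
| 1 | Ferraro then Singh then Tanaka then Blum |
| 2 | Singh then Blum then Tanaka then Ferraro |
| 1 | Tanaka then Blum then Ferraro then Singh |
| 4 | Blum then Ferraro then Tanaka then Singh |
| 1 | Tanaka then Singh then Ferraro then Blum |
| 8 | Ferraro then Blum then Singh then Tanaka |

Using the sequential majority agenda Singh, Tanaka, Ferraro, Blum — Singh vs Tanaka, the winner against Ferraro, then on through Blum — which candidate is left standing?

Round 1: Singh vs Tanaka — 11–6, Singh advances.
Round 2: Singh vs Ferraro — 3–14, Ferraro advances.
Round 3: Ferraro vs Blum — 10–7, Ferraro advances.
The agenda winner is Ferraro.

Ferraro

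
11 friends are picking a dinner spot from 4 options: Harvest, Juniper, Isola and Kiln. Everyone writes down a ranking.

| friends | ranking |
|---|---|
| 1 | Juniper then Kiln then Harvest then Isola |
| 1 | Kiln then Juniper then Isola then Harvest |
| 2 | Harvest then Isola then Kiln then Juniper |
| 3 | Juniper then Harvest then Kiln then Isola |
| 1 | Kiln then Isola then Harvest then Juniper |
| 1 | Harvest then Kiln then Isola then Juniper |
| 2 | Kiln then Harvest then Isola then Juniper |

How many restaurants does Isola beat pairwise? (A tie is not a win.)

1

Isola against each rival (11 friends):
Isola vs Harvest: Isola preferred on 1+1 = 2 ballots; Harvest wins 9–2.
Isola vs Juniper: Isola, 6–5.
Isola–Kiln: Kiln 9–2.
Isola beats Juniper; loses to Harvest, Kiln — 1 pairwise win.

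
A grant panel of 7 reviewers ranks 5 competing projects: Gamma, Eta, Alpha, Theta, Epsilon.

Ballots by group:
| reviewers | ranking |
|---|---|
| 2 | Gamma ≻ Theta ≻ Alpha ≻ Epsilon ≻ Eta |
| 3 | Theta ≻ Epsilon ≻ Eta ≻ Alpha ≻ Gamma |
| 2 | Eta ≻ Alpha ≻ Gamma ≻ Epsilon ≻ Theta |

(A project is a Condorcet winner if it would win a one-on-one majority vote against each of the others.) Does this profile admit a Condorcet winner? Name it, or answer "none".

none

Head-to-head results (7 reviewers):
Gamma vs Eta: 2 for Gamma, 5 for Eta — Eta by 5–2.
Gamma vs Alpha: Gamma is ranked higher on 2 ballots, Alpha on 5. Alpha wins 5–2.
Gamma vs Theta: 2+2 = 4 for Gamma, 3 for Theta — Gamma by 4–3.
Gamma vs Epsilon: Gamma is ranked higher on 2+2 = 4 ballots, Epsilon on 3. Gamma wins 4–3.
Eta vs Alpha: Eta is ranked higher on 3+2 = 5 ballots, Alpha on 2. Eta wins 5–2.
Eta vs Theta: 2 to 5, Theta.
Eta vs Epsilon: 2 for Eta, 5 for Epsilon — Epsilon by 5–2.
Alpha vs Theta: Alpha is ranked higher on 2 ballots, Theta on 5. Theta wins 5–2.
Alpha vs Epsilon: 2+2 = 4 for Alpha, 3 for Epsilon — Alpha by 4–3.
Theta vs Epsilon: 2+3 = 5 for Theta, 2 for Epsilon — Theta by 5–2.
Each project drops at least one matchup (Gamma loses to Eta; Eta loses to Theta; Alpha loses to Eta; Theta loses to Gamma; Epsilon loses to Gamma); the cycle Gamma → Theta → Eta → Gamma rules out a Condorcet winner.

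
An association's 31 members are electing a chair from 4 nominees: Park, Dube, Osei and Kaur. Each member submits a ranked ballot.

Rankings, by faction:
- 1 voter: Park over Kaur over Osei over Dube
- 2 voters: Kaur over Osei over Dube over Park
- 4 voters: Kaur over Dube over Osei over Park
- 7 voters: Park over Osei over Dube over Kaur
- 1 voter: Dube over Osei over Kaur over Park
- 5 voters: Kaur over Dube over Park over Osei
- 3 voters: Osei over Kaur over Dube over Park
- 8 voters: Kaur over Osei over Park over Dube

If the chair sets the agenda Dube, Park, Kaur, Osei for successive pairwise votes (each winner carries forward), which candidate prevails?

Round 1: Dube vs Park — 15–16, Park advances.
Round 2: Park vs Kaur — 8–23, Kaur advances.
Round 3: Kaur vs Osei — 20–11, Kaur advances.
Kaur survives the agenda.

Kaur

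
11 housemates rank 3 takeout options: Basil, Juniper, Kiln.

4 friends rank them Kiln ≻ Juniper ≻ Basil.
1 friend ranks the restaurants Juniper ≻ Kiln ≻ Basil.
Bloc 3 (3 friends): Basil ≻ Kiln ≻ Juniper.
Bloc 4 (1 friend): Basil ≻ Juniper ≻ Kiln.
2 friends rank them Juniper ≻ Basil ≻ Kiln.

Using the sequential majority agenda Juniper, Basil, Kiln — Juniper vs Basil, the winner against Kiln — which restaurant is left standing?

Kiln

Round 1: Juniper vs Basil — 7–4, Juniper advances.
Round 2: Juniper vs Kiln — 4–7, Kiln advances.
Kiln survives the agenda.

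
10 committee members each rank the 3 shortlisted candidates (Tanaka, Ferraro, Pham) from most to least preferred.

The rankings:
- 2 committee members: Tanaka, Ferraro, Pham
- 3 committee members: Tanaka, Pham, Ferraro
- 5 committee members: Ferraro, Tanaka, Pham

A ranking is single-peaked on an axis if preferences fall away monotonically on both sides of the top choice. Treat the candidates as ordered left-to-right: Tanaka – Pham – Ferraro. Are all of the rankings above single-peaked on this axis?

Axis positions: Tanaka=1, Pham=2, Ferraro=3.
Type 1: ranking walks positions 1-3-2; Ferraro is ranked above Pham even though Pham lies between Ferraro and the peak Tanaka on the axis — preferences dip and rise again. Not single-peaked.
Type 2 (peak Tanaka at position 1): ranking walks positions 1-2-3, expanding outward from the peak — single-peaked.
Type 3: ranking walks positions 3-1-2; Tanaka is ranked above Pham even though Pham lies between Tanaka and the peak Ferraro on the axis — preferences dip and rise again. Not single-peaked.
Type 1 violates single-peakedness, so the profile is not single-peaked on this axis.

no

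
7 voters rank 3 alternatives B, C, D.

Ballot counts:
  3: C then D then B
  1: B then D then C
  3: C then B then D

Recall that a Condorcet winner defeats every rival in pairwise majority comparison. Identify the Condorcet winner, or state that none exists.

Pairwise majorities:
B vs C: 1 to 6, C.
B vs D: 4 to 3, B.
C vs D: 6 to 1, C.
C wins every pairwise contest, so C is the Condorcet winner.

C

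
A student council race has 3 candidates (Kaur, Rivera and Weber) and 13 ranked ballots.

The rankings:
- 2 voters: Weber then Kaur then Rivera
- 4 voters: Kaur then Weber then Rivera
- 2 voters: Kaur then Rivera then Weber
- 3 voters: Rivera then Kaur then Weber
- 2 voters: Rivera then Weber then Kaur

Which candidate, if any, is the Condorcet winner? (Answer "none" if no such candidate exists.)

Kaur

Head-to-head results (13 voters):
Kaur vs Rivera: Kaur is ranked higher on 2+4+2 = 8 ballots, Rivera on 5. Kaur wins 8–5.
Kaur vs Weber: Kaur preferred on 4+2+3 = 9 ballots; Kaur wins 9–4.
Rivera–Weber: Rivera 7–6.
Kaur beats each of Rivera, Weber — Kaur is the Condorcet winner.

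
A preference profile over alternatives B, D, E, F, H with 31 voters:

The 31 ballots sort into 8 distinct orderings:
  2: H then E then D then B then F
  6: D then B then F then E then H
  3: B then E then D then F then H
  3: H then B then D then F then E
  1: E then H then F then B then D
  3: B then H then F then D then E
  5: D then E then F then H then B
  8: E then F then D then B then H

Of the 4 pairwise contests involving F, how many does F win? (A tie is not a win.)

F against each rival (31 voters):
F vs B: B wins 17–14.
F vs D: 1+3+8 = 12 for F, 19 for D — D by 19–12.
F vs E: F preferred on 6+3+3 = 12 ballots; E wins 19–12.
F vs H: F preferred on 6+3+5+8 = 22 ballots; F wins 22–9.
F beats H; loses to B, D, E — 1 pairwise win.

1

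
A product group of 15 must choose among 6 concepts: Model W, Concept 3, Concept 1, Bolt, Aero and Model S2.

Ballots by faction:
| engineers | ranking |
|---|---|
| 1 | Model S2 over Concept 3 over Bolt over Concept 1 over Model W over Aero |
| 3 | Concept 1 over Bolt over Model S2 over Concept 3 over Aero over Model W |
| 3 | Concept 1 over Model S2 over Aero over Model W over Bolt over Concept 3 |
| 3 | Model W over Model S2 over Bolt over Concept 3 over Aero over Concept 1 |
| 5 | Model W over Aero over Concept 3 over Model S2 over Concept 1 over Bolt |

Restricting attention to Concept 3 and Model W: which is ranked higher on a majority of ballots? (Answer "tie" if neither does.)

Model W

Ballots ranking Concept 3 above Model W: 1 + 3 = 4.
Ballots ranking Model W above Concept 3: 15 − 4 = 11.
Model W wins the head-to-head 11–4.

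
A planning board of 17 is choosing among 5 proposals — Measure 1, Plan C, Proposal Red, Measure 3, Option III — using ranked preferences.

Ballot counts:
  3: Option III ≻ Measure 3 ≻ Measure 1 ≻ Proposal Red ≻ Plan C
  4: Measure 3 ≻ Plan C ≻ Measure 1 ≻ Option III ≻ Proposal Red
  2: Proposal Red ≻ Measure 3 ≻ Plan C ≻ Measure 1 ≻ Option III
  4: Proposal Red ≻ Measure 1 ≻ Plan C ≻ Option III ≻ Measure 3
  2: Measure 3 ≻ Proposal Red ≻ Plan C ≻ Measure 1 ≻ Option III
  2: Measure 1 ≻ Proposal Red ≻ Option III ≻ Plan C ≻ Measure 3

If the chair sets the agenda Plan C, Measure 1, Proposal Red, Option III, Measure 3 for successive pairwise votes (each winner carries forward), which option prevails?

Measure 3

Round 1: Plan C vs Measure 1 — 8–9, Measure 1 advances.
Round 2: Measure 1 vs Proposal Red — 9–8, Measure 1 advances.
Round 3: Measure 1 vs Option III — 14–3, Measure 1 advances.
Round 4: Measure 1 vs Measure 3 — 6–11, Measure 3 advances.
The agenda winner is Measure 3.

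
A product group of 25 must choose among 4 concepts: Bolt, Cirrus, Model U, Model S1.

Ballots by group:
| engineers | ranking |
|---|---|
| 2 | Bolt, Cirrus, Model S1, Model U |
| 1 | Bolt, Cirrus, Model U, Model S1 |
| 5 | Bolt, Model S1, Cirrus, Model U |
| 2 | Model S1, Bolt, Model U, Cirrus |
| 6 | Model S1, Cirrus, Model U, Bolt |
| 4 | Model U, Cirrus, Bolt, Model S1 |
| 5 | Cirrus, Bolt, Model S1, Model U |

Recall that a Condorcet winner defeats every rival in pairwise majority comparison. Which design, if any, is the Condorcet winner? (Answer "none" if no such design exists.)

Head-to-head results (25 engineers):
Bolt vs Cirrus: 10 to 15, Cirrus.
Bolt vs Model U: Bolt preferred on 2+1+5+2+5 = 15 ballots; Bolt wins 15–10.
Bolt vs Model S1: 17 to 8, Bolt.
Cirrus vs Model U: Cirrus preferred on 2+1+5+6+5 = 19 ballots; Cirrus wins 19–6.
Cirrus vs Model S1: 2+1+4+5 = 12 for Cirrus, 13 for Model S1 — Model S1 by 13–12.
Model U vs Model S1: 1+4 = 5 for Model U, 20 for Model S1 — Model S1 by 20–5.
Every design loses at least once (Bolt loses to Cirrus; Cirrus loses to Model S1; Model U loses to Bolt; Model S1 loses to Bolt). The majority relation contains the cycle Bolt → Model S1 → Cirrus → Bolt, so there is no Condorcet winner.

none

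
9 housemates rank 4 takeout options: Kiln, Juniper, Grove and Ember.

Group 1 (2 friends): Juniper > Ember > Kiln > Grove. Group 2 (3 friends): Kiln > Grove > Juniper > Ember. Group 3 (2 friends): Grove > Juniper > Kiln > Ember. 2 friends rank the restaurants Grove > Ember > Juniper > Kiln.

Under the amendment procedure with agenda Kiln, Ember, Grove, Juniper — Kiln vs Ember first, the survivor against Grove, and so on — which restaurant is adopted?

Round 1: Kiln vs Ember — 5–4, Kiln advances.
Round 2: Kiln vs Grove — 5–4, Kiln advances.
Round 3: Kiln vs Juniper — 3–6, Juniper advances.
The agenda winner is Juniper.

Juniper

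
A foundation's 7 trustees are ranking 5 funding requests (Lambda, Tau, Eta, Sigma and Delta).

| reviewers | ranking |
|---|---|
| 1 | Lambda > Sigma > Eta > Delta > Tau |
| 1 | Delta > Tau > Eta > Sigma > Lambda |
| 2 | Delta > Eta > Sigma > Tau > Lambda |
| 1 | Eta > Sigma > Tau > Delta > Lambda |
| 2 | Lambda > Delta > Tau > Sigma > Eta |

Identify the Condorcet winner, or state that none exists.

Delta

Head-to-head results (7 reviewers):
Lambda vs Tau: Lambda is ranked higher on 1+2 = 3 ballots, Tau on 4. Tau wins 4–3.
Lambda vs Eta: 1+2 = 3 for Lambda, 4 for Eta — Eta by 4–3.
Lambda vs Sigma: 3 to 4, Sigma.
Lambda vs Delta: Lambda is ranked higher on 1+2 = 3 ballots, Delta on 4. Delta wins 4–3.
Tau vs Eta: Tau is ranked higher on 1+2 = 3 ballots, Eta on 4. Eta wins 4–3.
Tau vs Sigma: Tau is ranked higher on 1+2 = 3 ballots, Sigma on 4. Sigma wins 4–3.
Tau vs Delta: Tau preferred on 1 ballot; Delta wins 6–1.
Eta vs Sigma: 4 to 3, Eta.
Eta vs Delta: 2 to 5, Delta.
Sigma vs Delta: Sigma is ranked higher on 1+1 = 2 ballots, Delta on 5. Delta wins 5–2.
Delta defeats every rival head-to-head and is the Condorcet winner.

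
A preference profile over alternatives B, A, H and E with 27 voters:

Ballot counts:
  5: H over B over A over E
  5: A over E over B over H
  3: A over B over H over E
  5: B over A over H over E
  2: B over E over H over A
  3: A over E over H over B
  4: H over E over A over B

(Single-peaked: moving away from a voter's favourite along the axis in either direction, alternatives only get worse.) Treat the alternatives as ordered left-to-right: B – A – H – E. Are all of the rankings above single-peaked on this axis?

Axis positions: B=1, A=2, H=3, E=4.
Bloc 1: ranking walks positions 3-1-2-4; B is ranked above A even though A lies between B and the peak H on the axis — preferences dip and rise again. Not single-peaked.
Bloc 2: ranking walks positions 2-4-1-3; E is ranked above H even though H lies between E and the peak A on the axis — preferences dip and rise again. Not single-peaked.
Bloc 3 (peak A at position 2): ranking walks positions 2-1-3-4, expanding outward from the peak — single-peaked.
Bloc 4 (peak B at position 1): ranking walks positions 1-2-3-4, expanding outward from the peak — single-peaked.
Bloc 5: ranking walks positions 1-4-3-2; E is ranked above A even though A lies between E and the peak B on the axis — preferences dip and rise again. Not single-peaked.
Bloc 6: ranking walks positions 2-4-3-1; E is ranked above H even though H lies between E and the peak A on the axis — preferences dip and rise again. Not single-peaked.
Bloc 7 (peak H at position 3): ranking walks positions 3-4-2-1, expanding outward from the peak — single-peaked.
Bloc 1 violates single-peakedness, so the profile is not single-peaked on this axis.

no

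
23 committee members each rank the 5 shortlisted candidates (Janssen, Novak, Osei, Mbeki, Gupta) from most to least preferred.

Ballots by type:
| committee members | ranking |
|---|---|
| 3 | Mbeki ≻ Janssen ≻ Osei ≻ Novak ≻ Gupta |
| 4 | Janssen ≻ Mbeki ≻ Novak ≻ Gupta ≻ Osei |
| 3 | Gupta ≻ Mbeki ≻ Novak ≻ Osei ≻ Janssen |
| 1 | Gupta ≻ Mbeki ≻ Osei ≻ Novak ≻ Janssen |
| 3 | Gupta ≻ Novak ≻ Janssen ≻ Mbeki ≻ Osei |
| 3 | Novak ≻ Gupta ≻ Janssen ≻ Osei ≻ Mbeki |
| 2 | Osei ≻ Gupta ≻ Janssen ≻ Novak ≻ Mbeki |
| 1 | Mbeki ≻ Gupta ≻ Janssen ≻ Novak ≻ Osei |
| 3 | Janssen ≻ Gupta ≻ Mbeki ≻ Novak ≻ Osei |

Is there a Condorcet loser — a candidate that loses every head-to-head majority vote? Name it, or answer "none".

Osei

Pairwise majorities:
Janssen–Novak: Janssen 13–10.
Janssen vs Osei: Janssen preferred on 3+4+3+3+1+3 = 17 ballots; Janssen wins 17–6.
Janssen vs Mbeki: 4+3+3+2+3 = 15 for Janssen, 8 for Mbeki — Janssen by 15–8.
Janssen vs Gupta: Gupta wins 13–10.
Novak vs Osei: Novak wins 17–6.
Novak vs Mbeki: Mbeki wins 15–8.
Novak vs Gupta: Gupta, 13–10.
Osei vs Mbeki: Mbeki, 18–5.
Osei vs Gupta: Gupta, 18–5.
Mbeki vs Gupta: 8 to 15, Gupta.
Osei loses to every other candidate — it is the Condorcet loser.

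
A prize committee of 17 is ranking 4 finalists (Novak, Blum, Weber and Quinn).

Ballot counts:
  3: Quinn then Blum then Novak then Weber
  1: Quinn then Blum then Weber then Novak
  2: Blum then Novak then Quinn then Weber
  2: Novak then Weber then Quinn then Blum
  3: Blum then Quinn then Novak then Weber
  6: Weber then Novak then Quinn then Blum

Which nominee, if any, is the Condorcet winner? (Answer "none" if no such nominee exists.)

none

Pairwise majorities:
Novak vs Blum: Blum wins 9–8.
Novak vs Weber: Novak wins 10–7.
Novak–Quinn: Novak 10–7.
Blum–Weber: Blum 9–8.
Blum–Quinn: Quinn 12–5.
Weber vs Quinn: Quinn, 9–8.
Every nominee loses at least once (Novak loses to Blum; Blum loses to Quinn; Weber loses to Novak; Quinn loses to Novak). The majority relation contains the cycle Novak > Quinn > Blum > Novak, so there is no Condorcet winner.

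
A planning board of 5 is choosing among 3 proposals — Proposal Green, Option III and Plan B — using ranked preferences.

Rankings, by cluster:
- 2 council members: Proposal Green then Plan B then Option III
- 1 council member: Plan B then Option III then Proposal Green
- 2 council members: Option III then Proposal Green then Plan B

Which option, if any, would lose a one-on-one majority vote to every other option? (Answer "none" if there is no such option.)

none

Head-to-head results (5 council members):
Proposal Green vs Option III: 2 to 3, Option III.
Proposal Green vs Plan B: 4 to 1, Proposal Green.
Option III vs Plan B: Plan B wins 3–2.
Each option has at least one pairwise win (Proposal Green beats Plan B; Option III beats Proposal Green; Plan B beats Option III) — no Condorcet loser.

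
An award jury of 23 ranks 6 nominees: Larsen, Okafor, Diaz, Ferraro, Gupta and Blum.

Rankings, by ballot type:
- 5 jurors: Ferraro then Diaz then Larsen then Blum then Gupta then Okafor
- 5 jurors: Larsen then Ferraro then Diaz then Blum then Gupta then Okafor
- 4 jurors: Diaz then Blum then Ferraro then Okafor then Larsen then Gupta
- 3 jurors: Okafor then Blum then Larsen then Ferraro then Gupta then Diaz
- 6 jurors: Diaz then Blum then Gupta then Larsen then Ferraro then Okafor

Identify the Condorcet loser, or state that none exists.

Okafor

Head-to-head results (23 jurors):
Larsen vs Okafor: Larsen preferred on 5+5+6 = 16 ballots; Larsen wins 16–7.
Larsen vs Diaz: Diaz wins 15–8.
Larsen vs Ferraro: Larsen preferred on 5+3+6 = 14 ballots; Larsen wins 14–9.
Larsen vs Gupta: 17 to 6, Larsen.
Larsen vs Blum: 10 to 13, Blum.
Okafor vs Diaz: Diaz, 20–3.
Okafor–Ferraro: Ferraro 20–3.
Okafor vs Gupta: 4+3 = 7 for Okafor, 16 for Gupta — Gupta by 16–7.
Okafor–Blum: Blum 20–3.
Diaz vs Ferraro: Ferraro, 13–10.
Diaz vs Gupta: Diaz is ranked higher on 5+5+4+6 = 20 ballots, Gupta on 3. Diaz wins 20–3.
Diaz vs Blum: Diaz wins 20–3.
Ferraro vs Gupta: Ferraro wins 17–6.
Ferraro–Blum: Blum 13–10.
Gupta vs Blum: 0 to 23, Blum.
Only Okafor has no wins; Okafor is the Condorcet loser.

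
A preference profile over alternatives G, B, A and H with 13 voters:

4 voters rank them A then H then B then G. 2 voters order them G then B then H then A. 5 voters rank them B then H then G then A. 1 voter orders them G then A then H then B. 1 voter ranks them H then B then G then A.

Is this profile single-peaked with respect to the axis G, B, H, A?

Axis positions: G=1, B=2, H=3, A=4.
Type 1 (peak A at position 4): ranking walks positions 4-3-2-1, expanding outward from the peak — single-peaked.
Type 2 (peak G at position 1): ranking walks positions 1-2-3-4, expanding outward from the peak — single-peaked.
Type 3 (peak B at position 2): ranking walks positions 2-3-1-4, expanding outward from the peak — single-peaked.
Type 4: ranking walks positions 1-4-3-2; A is ranked above B even though B lies between A and the peak G on the axis — preferences dip and rise again. Not single-peaked.
Type 5 (peak H at position 3): ranking walks positions 3-2-1-4, expanding outward from the peak — single-peaked.
Type 4 violates single-peakedness, so the profile is not single-peaked on this axis.

no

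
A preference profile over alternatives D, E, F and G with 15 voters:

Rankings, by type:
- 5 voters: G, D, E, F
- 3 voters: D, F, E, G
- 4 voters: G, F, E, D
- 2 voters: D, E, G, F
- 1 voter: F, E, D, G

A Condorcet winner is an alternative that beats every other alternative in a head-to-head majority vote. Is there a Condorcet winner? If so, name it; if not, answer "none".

G

Pairwise majorities:
D vs E: D preferred on 5+3+2 = 10 ballots; D wins 10–5.
D vs F: D is ranked higher on 5+3+2 = 10 ballots, F on 5. D wins 10–5.
D vs G: 6 to 9, G.
E vs F: E preferred on 5+2 = 7 ballots; F wins 8–7.
E vs G: 6 to 9, G.
F vs G: 3+1 = 4 for F, 11 for G — G by 11–4.
Only G has no losses; G is the Condorcet winner.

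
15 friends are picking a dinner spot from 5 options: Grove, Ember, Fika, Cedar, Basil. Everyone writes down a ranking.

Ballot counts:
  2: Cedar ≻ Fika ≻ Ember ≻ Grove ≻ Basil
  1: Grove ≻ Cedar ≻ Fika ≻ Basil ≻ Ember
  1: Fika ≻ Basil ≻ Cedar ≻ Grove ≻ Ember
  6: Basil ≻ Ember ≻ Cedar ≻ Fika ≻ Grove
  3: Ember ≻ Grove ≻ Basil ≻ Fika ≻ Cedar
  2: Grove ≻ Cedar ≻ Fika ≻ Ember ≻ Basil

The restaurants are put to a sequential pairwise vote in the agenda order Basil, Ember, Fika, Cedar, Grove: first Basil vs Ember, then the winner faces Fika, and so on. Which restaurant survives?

Grove

Round 1: Basil vs Ember — 8–7, Basil advances.
Round 2: Basil vs Fika — 9–6, Basil advances.
Round 3: Basil vs Cedar — 10–5, Basil advances.
Round 4: Basil vs Grove — 7–8, Grove advances.
Grove survives the agenda.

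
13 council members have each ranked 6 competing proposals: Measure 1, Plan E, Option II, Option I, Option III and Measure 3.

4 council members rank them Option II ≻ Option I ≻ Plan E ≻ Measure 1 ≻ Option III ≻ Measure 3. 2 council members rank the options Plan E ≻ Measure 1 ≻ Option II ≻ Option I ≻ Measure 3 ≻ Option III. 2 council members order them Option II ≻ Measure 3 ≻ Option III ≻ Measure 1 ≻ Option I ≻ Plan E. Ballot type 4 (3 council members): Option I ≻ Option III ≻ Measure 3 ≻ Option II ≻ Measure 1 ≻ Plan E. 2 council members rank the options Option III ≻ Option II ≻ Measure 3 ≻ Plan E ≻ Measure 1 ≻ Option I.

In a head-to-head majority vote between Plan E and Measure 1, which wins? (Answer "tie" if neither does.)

Plan E

Ballots ranking Plan E above Measure 1: 4 + 2 + 2 = 8.
Ballots ranking Measure 1 above Plan E: 13 − 8 = 5.
Plan E wins the head-to-head 8–5.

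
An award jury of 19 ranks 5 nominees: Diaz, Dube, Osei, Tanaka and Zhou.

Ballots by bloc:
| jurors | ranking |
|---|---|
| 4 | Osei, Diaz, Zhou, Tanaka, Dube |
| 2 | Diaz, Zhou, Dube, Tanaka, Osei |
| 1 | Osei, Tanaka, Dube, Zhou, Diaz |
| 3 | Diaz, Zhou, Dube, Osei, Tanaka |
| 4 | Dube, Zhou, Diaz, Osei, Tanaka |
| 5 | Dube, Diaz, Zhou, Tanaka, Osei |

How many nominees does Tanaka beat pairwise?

Tanaka against each rival (19 jurors):
Tanaka vs Diaz: Diaz, 18–1.
Tanaka vs Dube: Dube wins 14–5.
Tanaka vs Osei: Tanaka preferred on 2+5 = 7 ballots; Osei wins 12–7.
Tanaka vs Zhou: Tanaka is ranked higher on 1 ballot, Zhou on 18. Zhou wins 18–1.
Tanaka beats no one; loses to Diaz, Dube, Osei, Zhou — 0 pairwise wins.

0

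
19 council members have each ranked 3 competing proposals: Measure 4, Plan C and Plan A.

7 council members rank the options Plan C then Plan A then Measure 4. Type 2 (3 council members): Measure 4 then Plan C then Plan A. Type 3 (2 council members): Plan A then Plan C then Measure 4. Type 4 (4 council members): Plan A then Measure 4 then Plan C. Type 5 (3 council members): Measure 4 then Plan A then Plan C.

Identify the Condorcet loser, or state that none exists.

Head-to-head results (19 council members):
Measure 4 vs Plan C: Measure 4 wins 10–9.
Measure 4 vs Plan A: 3+3 = 6 for Measure 4, 13 for Plan A — Plan A by 13–6.
Plan C vs Plan A: 7+3 = 10 for Plan C, 9 for Plan A — Plan C by 10–9.
Each option has at least one pairwise win (Measure 4 beats Plan C; Plan C beats Plan A; Plan A beats Measure 4) — no Condorcet loser.

none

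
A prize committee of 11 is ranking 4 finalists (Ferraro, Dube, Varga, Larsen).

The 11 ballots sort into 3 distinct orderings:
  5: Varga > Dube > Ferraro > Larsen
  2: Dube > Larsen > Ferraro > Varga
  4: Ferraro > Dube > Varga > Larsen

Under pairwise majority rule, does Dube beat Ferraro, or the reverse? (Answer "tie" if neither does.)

Dube

Ballots ranking Dube above Ferraro: 5 + 2 = 7.
Ballots ranking Ferraro above Dube: 11 − 7 = 4.
Dube wins the head-to-head 7–4.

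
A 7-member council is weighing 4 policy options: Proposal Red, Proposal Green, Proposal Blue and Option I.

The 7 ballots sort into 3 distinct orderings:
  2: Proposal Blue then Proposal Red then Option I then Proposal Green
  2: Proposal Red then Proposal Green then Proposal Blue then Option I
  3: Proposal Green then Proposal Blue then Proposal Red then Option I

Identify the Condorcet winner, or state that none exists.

Pairwise majorities:
Proposal Red vs Proposal Green: Proposal Red is ranked higher on 2+2 = 4 ballots, Proposal Green on 3. Proposal Red wins 4–3.
Proposal Red vs Proposal Blue: Proposal Red preferred on 2 ballots; Proposal Blue wins 5–2.
Proposal Red vs Option I: 7 to 0, Proposal Red.
Proposal Green vs Proposal Blue: 5 to 2, Proposal Green.
Proposal Green vs Option I: Proposal Green is ranked higher on 2+3 = 5 ballots, Option I on 2. Proposal Green wins 5–2.
Proposal Blue vs Option I: Proposal Blue preferred on 2+2+3 = 7 ballots; Proposal Blue wins 7–0.
No option is unbeaten: Proposal Red loses to Proposal Blue; Proposal Green loses to Proposal Red; Proposal Blue loses to Proposal Green; Option I loses to Proposal Red. In particular Proposal Red > Proposal Green > Proposal Blue > Proposal Red is a majority cycle — no Condorcet winner exists.

none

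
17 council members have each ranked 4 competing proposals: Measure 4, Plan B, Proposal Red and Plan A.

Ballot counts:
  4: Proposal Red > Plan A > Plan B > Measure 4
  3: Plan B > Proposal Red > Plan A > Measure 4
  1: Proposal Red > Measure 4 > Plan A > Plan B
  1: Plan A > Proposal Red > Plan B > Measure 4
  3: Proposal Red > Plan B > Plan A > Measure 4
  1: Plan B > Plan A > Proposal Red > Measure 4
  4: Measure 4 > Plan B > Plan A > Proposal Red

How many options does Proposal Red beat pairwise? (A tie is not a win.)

3

Proposal Red against each rival (17 council members):
Proposal Red–Measure 4: Proposal Red 13–4.
Proposal Red vs Plan B: 9 to 8, Proposal Red.
Proposal Red vs Plan A: 4+3+1+3 = 11 for Proposal Red, 6 for Plan A — Proposal Red by 11–6.
Proposal Red beats Measure 4, Plan B, Plan A — 3 pairwise wins.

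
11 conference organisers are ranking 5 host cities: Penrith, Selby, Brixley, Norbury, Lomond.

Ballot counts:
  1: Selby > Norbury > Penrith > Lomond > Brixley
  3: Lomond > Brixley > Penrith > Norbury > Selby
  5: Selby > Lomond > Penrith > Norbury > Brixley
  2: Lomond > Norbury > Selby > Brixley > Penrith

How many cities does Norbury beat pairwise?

1

Norbury against each rival (11 organisers):
Norbury vs Penrith: 1+2 = 3 for Norbury, 8 for Penrith — Penrith by 8–3.
Norbury vs Selby: Selby wins 6–5.
Norbury vs Brixley: Norbury preferred on 1+5+2 = 8 ballots; Norbury wins 8–3.
Norbury vs Lomond: Lomond, 10–1.
Norbury beats Brixley; loses to Penrith, Selby, Lomond — 1 pairwise win.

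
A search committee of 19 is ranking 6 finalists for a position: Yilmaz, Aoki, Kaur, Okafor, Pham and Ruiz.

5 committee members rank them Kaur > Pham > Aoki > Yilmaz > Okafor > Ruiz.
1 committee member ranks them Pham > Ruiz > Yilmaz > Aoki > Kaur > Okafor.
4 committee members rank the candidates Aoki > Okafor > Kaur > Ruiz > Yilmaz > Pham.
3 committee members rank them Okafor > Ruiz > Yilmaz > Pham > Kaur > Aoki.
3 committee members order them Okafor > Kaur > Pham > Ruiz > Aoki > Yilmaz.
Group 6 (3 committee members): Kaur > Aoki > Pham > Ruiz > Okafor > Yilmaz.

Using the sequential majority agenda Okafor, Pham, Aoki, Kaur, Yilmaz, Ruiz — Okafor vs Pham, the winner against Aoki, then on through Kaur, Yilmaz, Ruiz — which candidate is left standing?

Round 1: Okafor vs Pham — 10–9, Okafor advances.
Round 2: Okafor vs Aoki — 6–13, Aoki advances.
Round 3: Aoki vs Kaur — 5–14, Kaur advances.
Round 4: Kaur vs Yilmaz — 15–4, Kaur advances.
Round 5: Kaur vs Ruiz — 15–4, Kaur advances.
The agenda winner is Kaur.

Kaur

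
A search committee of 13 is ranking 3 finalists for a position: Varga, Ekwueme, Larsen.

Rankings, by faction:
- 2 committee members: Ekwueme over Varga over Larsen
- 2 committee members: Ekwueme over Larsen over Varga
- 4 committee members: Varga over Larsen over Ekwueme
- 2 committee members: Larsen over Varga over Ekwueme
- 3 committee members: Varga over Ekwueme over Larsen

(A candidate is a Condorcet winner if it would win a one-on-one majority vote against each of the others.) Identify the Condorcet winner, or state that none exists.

Pairwise majorities:
Varga vs Ekwueme: Varga wins 9–4.
Varga vs Larsen: Varga wins 9–4.
Ekwueme vs Larsen: Ekwueme wins 7–6.
Only Varga has no losses; Varga is the Condorcet winner.

Varga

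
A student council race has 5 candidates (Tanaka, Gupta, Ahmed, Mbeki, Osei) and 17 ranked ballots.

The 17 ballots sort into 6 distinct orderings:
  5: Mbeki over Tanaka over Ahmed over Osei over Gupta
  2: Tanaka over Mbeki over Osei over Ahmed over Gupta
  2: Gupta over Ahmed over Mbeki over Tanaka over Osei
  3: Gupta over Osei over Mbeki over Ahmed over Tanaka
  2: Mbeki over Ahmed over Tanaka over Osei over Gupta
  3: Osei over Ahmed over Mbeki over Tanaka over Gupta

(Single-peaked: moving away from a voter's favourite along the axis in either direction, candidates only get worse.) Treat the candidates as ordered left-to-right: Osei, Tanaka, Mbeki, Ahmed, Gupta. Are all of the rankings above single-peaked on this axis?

no

Axis positions: Osei=1, Tanaka=2, Mbeki=3, Ahmed=4, Gupta=5.
Bloc 1 (peak Mbeki at position 3): ranking walks positions 3-2-4-1-5, expanding outward from the peak — single-peaked.
Bloc 2 (peak Tanaka at position 2): ranking walks positions 2-3-1-4-5, expanding outward from the peak — single-peaked.
Bloc 3 (peak Gupta at position 5): ranking walks positions 5-4-3-2-1, expanding outward from the peak — single-peaked.
Bloc 4: ranking walks positions 5-1-3-4-2; Osei is ranked above Ahmed even though Ahmed lies between Osei and the peak Gupta on the axis — preferences dip and rise again. Not single-peaked.
Bloc 5 (peak Mbeki at position 3): ranking walks positions 3-4-2-1-5, expanding outward from the peak — single-peaked.
Bloc 6: ranking walks positions 1-4-3-2-5; Ahmed is ranked above Tanaka even though Tanaka lies between Ahmed and the peak Osei on the axis — preferences dip and rise again. Not single-peaked.
Bloc 4 violates single-peakedness, so the profile is not single-peaked on this axis.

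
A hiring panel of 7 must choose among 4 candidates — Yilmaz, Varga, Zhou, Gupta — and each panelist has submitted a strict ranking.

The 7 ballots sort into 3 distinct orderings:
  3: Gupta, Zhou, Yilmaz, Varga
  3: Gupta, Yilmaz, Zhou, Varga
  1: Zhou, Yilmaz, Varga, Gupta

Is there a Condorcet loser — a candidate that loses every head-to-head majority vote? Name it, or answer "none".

Varga

Pairwise majorities:
Yilmaz vs Varga: Yilmaz, 7–0.
Yilmaz vs Zhou: Zhou wins 4–3.
Yilmaz vs Gupta: 1 for Yilmaz, 6 for Gupta — Gupta by 6–1.
Varga vs Zhou: Zhou, 7–0.
Varga vs Gupta: 1 for Varga, 6 for Gupta — Gupta by 6–1.
Zhou vs Gupta: Zhou preferred on 1 ballot; Gupta wins 6–1.
Varga loses to every other candidate — it is the Condorcet loser.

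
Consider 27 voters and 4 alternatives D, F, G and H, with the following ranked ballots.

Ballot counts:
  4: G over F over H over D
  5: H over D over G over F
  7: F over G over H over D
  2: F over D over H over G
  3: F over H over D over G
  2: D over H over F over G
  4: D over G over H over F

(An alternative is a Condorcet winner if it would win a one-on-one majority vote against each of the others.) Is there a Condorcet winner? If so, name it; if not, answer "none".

Head-to-head results (27 voters):
D–F: F 16–11.
D vs G: D wins 16–11.
D vs H: H wins 19–8.
F–G: F 14–13.
F vs H: F, 16–11.
G vs H: G wins 15–12.
F beats each of D, G, H — F is the Condorcet winner.

F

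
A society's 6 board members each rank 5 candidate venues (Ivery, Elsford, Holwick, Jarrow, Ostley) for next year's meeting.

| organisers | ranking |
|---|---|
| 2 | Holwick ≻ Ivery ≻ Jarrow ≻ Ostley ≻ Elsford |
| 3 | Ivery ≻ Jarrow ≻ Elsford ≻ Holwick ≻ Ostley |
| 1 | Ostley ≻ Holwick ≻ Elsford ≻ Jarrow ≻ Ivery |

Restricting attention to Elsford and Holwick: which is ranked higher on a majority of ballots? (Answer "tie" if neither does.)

tie

Ballots ranking Elsford above Holwick: 3.
Ballots ranking Holwick above Elsford: 6 − 3 = 3.
3–3: the pair ties.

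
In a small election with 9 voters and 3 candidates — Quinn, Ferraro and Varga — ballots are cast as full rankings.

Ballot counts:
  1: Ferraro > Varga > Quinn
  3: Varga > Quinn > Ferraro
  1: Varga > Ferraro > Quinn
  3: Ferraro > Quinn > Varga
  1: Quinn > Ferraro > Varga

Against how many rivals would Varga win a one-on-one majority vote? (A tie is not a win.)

Varga against each rival (9 voters):
Varga vs Quinn: Varga is ranked higher on 1+3+1 = 5 ballots, Quinn on 4. Varga wins 5–4.
Varga vs Ferraro: Ferraro, 5–4.
Varga beats Quinn; loses to Ferraro — 1 pairwise win.

1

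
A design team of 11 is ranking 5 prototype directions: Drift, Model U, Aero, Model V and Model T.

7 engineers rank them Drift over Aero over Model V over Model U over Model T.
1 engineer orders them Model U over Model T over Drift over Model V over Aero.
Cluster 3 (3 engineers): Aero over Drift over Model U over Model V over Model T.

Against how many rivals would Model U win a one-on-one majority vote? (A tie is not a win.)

1

Model U against each rival (11 engineers):
Model U vs Drift: Model U is ranked higher on 1 ballot, Drift on 10. Drift wins 10–1.
Model U vs Aero: Aero, 10–1.
Model U vs Model V: 4 to 7, Model V.
Model U vs Model T: 7+1+3 = 11 for Model U, 0 for Model T — Model U by 11–0.
Model U beats Model T; loses to Drift, Aero, Model V — 1 pairwise win.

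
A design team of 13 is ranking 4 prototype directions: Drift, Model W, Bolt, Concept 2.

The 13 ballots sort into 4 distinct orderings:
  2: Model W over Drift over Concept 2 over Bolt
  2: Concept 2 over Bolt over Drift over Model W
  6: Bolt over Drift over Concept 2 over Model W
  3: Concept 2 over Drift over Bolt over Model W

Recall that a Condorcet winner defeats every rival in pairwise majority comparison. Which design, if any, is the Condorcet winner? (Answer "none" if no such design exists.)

none

Pairwise majorities:
Drift vs Model W: Drift is ranked higher on 2+6+3 = 11 ballots, Model W on 2. Drift wins 11–2.
Drift–Bolt: Bolt 8–5.
Drift vs Concept 2: Drift, 8–5.
Model W vs Bolt: Model W preferred on 2 ballots; Bolt wins 11–2.
Model W vs Concept 2: Concept 2, 11–2.
Bolt–Concept 2: Concept 2 7–6.
Every design loses at least once (Drift loses to Bolt; Model W loses to Drift; Bolt loses to Concept 2; Concept 2 loses to Drift). The majority relation contains the cycle Drift beats Concept 2 beats Bolt beats Drift, so there is no Condorcet winner.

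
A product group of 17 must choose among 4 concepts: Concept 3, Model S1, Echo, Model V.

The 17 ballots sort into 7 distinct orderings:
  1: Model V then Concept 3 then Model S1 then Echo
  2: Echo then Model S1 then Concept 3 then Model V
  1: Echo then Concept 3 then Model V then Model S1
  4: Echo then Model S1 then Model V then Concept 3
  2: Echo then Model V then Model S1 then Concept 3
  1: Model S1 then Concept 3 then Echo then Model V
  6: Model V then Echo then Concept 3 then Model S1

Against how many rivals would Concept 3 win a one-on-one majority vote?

0

Concept 3 against each rival (17 engineers):
Concept 3 vs Model S1: 8 to 9, Model S1.
Concept 3 vs Echo: Echo, 15–2.
Concept 3 vs Model V: Concept 3 is ranked higher on 2+1+1 = 4 ballots, Model V on 13. Model V wins 13–4.
Concept 3 beats no one; loses to Model S1, Echo, Model V — 0 pairwise wins.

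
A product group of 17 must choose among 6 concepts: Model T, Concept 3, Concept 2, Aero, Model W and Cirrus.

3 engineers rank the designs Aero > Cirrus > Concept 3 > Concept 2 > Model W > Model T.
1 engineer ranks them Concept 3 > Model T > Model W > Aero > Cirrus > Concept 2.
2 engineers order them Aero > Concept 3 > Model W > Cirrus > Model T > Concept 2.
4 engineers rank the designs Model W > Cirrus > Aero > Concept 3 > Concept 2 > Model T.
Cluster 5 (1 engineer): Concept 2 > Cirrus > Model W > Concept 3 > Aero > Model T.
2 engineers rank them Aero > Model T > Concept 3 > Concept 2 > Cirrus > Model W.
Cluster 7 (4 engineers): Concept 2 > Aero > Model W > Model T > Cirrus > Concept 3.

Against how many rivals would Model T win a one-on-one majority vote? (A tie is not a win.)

Model T against each rival (17 engineers):
Model T vs Concept 3: Model T is ranked higher on 2+4 = 6 ballots, Concept 3 on 11. Concept 3 wins 11–6.
Model T–Concept 2: Concept 2 12–5.
Model T vs Aero: Aero, 16–1.
Model T vs Model W: 3 to 14, Model W.
Model T vs Cirrus: Cirrus, 10–7.
Model T beats no one; loses to Concept 3, Concept 2, Aero, Model W, Cirrus — 0 pairwise wins.

0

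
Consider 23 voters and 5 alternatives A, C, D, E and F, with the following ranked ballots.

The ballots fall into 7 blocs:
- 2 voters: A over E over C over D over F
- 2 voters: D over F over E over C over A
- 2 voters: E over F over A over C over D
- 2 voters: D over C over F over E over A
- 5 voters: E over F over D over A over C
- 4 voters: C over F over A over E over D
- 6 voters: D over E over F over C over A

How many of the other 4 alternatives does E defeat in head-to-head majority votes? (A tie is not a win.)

4

E against each rival (23 voters):
E vs A: E wins 17–6.
E vs C: E wins 17–6.
E–D: E 13–10.
E vs F: E wins 15–8.
E beats A, C, D, F — 4 pairwise wins.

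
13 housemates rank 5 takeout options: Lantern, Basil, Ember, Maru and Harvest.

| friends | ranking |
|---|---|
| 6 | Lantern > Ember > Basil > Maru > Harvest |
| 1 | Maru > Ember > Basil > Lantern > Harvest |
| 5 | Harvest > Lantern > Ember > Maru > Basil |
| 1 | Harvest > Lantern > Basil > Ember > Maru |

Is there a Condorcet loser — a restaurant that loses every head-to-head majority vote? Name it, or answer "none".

Pairwise majorities:
Lantern vs Basil: Lantern preferred on 6+5+1 = 12 ballots; Lantern wins 12–1.
Lantern vs Ember: 12 to 1, Lantern.
Lantern vs Maru: Lantern, 12–1.
Lantern vs Harvest: Lantern preferred on 6+1 = 7 ballots; Lantern wins 7–6.
Basil vs Ember: Basil preferred on 1 ballot; Ember wins 12–1.
Basil vs Maru: Basil wins 7–6.
Basil vs Harvest: Basil wins 7–6.
Ember vs Maru: Ember wins 12–1.
Ember vs Harvest: Ember wins 7–6.
Maru vs Harvest: Maru preferred on 6+1 = 7 ballots; Maru wins 7–6.
Harvest loses to every other restaurant — it is the Condorcet loser.

Harvest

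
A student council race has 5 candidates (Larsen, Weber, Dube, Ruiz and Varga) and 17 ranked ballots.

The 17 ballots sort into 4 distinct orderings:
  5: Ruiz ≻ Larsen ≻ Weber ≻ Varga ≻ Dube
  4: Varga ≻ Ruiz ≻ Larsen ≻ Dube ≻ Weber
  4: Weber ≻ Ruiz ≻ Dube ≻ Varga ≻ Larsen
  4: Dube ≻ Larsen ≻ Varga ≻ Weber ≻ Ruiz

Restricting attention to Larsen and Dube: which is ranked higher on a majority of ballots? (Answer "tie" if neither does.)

Ballots ranking Larsen above Dube: 5 + 4 = 9.
Ballots ranking Dube above Larsen: 17 − 9 = 8.
Larsen wins the head-to-head 9–8.

Larsen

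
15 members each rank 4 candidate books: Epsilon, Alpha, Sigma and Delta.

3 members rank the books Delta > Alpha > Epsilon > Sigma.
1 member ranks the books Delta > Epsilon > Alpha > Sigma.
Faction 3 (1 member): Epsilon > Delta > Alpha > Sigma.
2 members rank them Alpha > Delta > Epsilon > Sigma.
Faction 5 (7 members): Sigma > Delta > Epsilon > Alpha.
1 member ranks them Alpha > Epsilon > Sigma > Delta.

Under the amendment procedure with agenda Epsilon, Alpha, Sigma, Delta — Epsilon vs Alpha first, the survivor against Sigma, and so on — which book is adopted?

Delta

Round 1: Epsilon vs Alpha — 9–6, Epsilon advances.
Round 2: Epsilon vs Sigma — 8–7, Epsilon advances.
Round 3: Epsilon vs Delta — 2–13, Delta advances.
The agenda winner is Delta.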